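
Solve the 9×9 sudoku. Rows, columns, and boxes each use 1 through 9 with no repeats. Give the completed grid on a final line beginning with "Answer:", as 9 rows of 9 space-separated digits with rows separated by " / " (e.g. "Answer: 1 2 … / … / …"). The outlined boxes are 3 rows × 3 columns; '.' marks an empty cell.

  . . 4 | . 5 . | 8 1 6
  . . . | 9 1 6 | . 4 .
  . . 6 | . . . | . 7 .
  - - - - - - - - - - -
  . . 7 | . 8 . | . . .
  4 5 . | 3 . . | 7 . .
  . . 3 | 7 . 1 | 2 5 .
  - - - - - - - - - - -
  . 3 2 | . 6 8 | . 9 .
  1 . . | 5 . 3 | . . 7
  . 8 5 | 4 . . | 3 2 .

Step 1. [r1c4∈{2}] r1c4's peers cover all but 2. So r1c4=2.
Step 2. [r2c7∈{5}] r2c7 has the single candidate 5 ⇒ r2c7=5.
Step 3. [r9c1∈{6,7,9}] row 9 places 6 nowhere but r9c1. So r9c1=6.
Step 4. [r3c1∈{2,3,5,8,9}] in row 3, 5 fits only at r3c1. So r3c1=5.
Step 5. [r5c3∈{1,8,9}] in col 3, 1 fits only at r5c3, so r5c3=1.
Step 6. [r5c8∈{6,8}] row 5 places 6 nowhere but r5c8, so r5c8=6.
Step 7. [r4c6∈{2,4,5,9}] r4c6 is the only open cell in row 4 admitting 5 ⇒ r4c6=5.
Step 8. [r1c1∈{3,7,9}] r1c1 is the only open cell in row 1 admitting 3. So r1c1=3.
Step 9. [r1c2∈{7,9}] in row 1, 9 fits only at r1c2. So r1c2=9.
Step 10. [r6c5∈{4,9}] r6c5 is the only open cell in box 5 admitting 4. So r6c5=4.
Step 11. [r2c9∈{2,3}] across row 2, 3 lands solely at r2c9. So r2c9=3.
Step 12. [r6c1∈{8,9}] r6c1 is the only open cell in box 4 admitting 8 ⇒ r6c1=8.
Step 13. [r6c9∈{9}] nothing but 9 survives at r6c9 ⇒ r6c9=9.
Step 14. [r9c9∈{1}] r9c9's peers cover all but 1, so r9c9=1.
Step 15. [r7c7∈{4}] r7c7 has the single candidate 4. So r7c7=4.
Step 16. [r5c6∈{2,9}] in col 6, 2 fits only at r5c6 ⇒ r5c6=2.
Step 17. [r9c6∈{7,9}] r9c6 is the only open cell in col 6 admitting 9 ⇒ r9c6=9.
Step 18. [r2c2∈{2,7}] in col 2, 7 fits only at r2c2, so r2c2=7.
Step 19. [r2c1∈{2}] r2c1 has the single candidate 2. So r2c1=2.
Step 20. [r6c2∈{6}] r6c2's peers cover all but 6, so r6c2=6.
Step 21. [r4c4∈{6}] r4c4 has the single candidate 6. So r4c4=6.
Step 22. [r8c3∈{9}] r8c3's peers cover all but 9. So r8c3=9.
Step 23. [r3c6∈{4}] r3c6's peers cover all but 4 ⇒ r3c6=4.
Step 24. [r7c9∈{5}] r7c9 has the single candidate 5 ⇒ r7c9=5.
Step 25. [r3c9∈{2}] r3c9 is down to just 2. So r3c9=2.
Step 26. [r7c4∈{1}] only 1 remains possible at r7c4. So r7c4=1.
Step 27. [r8c7∈{6}] r8c7 has the single candidate 6. So r8c7=6.
Step 28. [r8c8∈{8}] r8c8 is down to just 8, so r8c8=8.
Step 29. [r8c5∈{2}] r8c5's peers cover all but 2. So r8c5=2.
Step 30. [r3c5∈{3}] r3c5 has the single candidate 3, so r3c5=3.
Step 31. [r7c1∈{7}] r7c1 is down to just 7 ⇒ r7c1=7.
Step 32. [r4c1∈{9}] r4c1 has the single candidate 9, so r4c1=9.
Step 33. [r5c9∈{8}] r5c9's peers cover all but 8, so r5c9=8.
Step 34. [r2c3∈{8}] r2c3 has the single candidate 8, so r2c3=8.
Step 35. [r9c5∈{7}] r9c5 is down to just 7 ⇒ r9c5=7.
Step 36. [r4c7∈{1}] nothing but 1 survives at r4c7 ⇒ r4c7=1.
Step 37. [r4c9∈{4}] r4c9 has the single candidate 4 ⇒ r4c9=4.
Step 38. [r4c2∈{2}] r4c2 has the single candidate 2, so r4c2=2.
Step 39. [r3c2∈{1}] r3c2's peers cover all but 1, so r3c2=1.
Step 40. [r5c5∈{9}] only 9 remains possible at r5c5, so r5c5=9.
Step 41. [r1c6∈{7}] only 7 remains possible at r1c6 ⇒ r1c6=7.
Step 42. [r4c8∈{3}] only 3 remains possible at r4c8. So r4c8=3.
Step 43. [r3c4∈{8}] only 8 remains possible at r3c4, so r3c4=8.
Step 44. [r3c7∈{9}] r3c7 has the single candidate 9, so r3c7=9.
Step 45. [r8c2∈{4}] r8c2's peers cover all but 4 ⇒ r8c2=4.

Answer: 3 9 4 2 5 7 8 1 6 / 2 7 8 9 1 6 5 4 3 / 5 1 6 8 3 4 9 7 2 / 9 2 7 6 8 5 1 3 4 / 4 5 1 3 9 2 7 6 8 / 8 6 3 7 4 1 2 5 9 / 7 3 2 1 6 8 4 9 5 / 1 4 9 5 2 3 6 8 7 / 6 8 5 4 7 9 3 2 1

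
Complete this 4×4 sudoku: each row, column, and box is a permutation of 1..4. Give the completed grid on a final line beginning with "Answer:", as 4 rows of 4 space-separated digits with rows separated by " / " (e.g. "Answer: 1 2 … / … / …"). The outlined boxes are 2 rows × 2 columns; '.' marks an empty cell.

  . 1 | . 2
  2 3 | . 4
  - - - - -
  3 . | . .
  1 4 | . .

Step 1. [r4c3∈{2,3}] row 4 places 2 nowhere but r4c3 ⇒ r4c3=2.
Step 2. [r2c3∈{1}] r2c3 is down to just 1 ⇒ r2c3=1.
Step 3. [r3c3∈{4}] only 4 remains possible at r3c3. So r3c3=4.
Step 4. [r3c4∈{1}] r3c4's peers cover all but 1. So r3c4=1.
Step 5. [r4c4∈{3}] r4c4's peers cover all but 3. So r4c4=3.
Step 6. [r1c3∈{3}] r1c3 is down to just 3. So r1c3=3.
Step 7. [r3c2∈{2}] r3c2's peers cover all but 2. So r3c2=2.
Step 8. [r1c1∈{4}] only 4 remains possible at r1c1, so r1c1=4.

Answer: 4 1 3 2 / 2 3 1 4 / 3 2 4 1 / 1 4 2 3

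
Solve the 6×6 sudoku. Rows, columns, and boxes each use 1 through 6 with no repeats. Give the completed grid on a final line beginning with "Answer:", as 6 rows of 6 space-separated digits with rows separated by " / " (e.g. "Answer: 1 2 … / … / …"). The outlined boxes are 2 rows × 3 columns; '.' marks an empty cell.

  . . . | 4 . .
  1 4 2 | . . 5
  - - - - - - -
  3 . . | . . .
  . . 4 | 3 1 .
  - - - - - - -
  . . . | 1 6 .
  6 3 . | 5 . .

Step 1. [r3c4∈{2,6}] 2 has one home in col 4: r3c4. So r3c4=2.
Step 2. [r1c1∈{5}] nothing but 5 survives at r1c1 ⇒ r1c1=5.
Step 3. [r4c2∈{2,5,6}] in row 4, 5 fits only at r4c2, so r4c2=5.
Step 4. [r1c2∈{6}] only 6 remains possible at r1c2, so r1c2=6.
Step 5. [r5c6∈{2,3,4}] row 5 places 3 nowhere but r5c6 ⇒ r5c6=3.
Step 6. [r3c3∈{1,6}] in col 3, 6 fits only at r3c3, so r3c3=6.
Step 7. [r3c6∈{4}] r3c6 has the single candidate 4 ⇒ r3c6=4.
Step 8. [r6c6∈{2}] r6c6's peers cover all but 2 ⇒ r6c6=2.
Step 9. [r1c3∈{3}] r1c3's peers cover all but 3. So r1c3=3.
Step 10. [r5c2∈{2}] r5c2's peers cover all but 2, so r5c2=2.
Step 11. [r2c5∈{3}] r2c5 has the single candidate 3. So r2c5=3.
Step 12. [r3c2∈{1}] r3c2 is down to just 1 ⇒ r3c2=1.
Step 13. [r1c5∈{2}] r1c5 is down to just 2, so r1c5=2.
Step 14. [r4c1∈{2}] nothing but 2 survives at r4c1 ⇒ r4c1=2.
Step 15. [r6c3∈{1}] r6c3 is down to just 1. So r6c3=1.
Step 16. [r5c1∈{4}] r5c1 has the single candidate 4 ⇒ r5c1=4.
Step 17. [r4c6∈{6}] r4c6 is down to just 6, so r4c6=6.
Step 18. [r5c3∈{5}] only 5 remains possible at r5c3 ⇒ r5c3=5.
Step 19. [r3c5∈{5}] r3c5 has the single candidate 5 ⇒ r3c5=5.
Step 20. [r6c5∈{4}] nothing but 4 survives at r6c5. So r6c5=4.
Step 21. [r2c4∈{6}] r2c4's peers cover all but 6. So r2c4=6.
Step 22. [r1c6∈{1}] r1c6 has the single candidate 1, so r1c6=1.

Answer: 5 6 3 4 2 1 / 1 4 2 6 3 5 / 3 1 6 2 5 4 / 2 5 4 3 1 6 / 4 2 5 1 6 3 / 6 3 1 5 4 2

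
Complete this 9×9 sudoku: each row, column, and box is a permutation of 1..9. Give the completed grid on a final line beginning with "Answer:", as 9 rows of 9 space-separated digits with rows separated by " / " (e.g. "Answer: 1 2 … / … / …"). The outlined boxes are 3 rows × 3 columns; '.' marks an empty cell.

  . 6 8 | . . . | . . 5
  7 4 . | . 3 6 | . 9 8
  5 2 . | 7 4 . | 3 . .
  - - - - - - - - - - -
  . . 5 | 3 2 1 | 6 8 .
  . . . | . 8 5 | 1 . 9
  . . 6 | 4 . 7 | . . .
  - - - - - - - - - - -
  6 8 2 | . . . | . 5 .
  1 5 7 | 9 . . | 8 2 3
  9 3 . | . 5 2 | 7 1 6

Step 1. [r5c3∈{3,4}] col 3 places 3 nowhere but r5c3, so r5c3=3.
Step 2. [r7c4∈{1}] r7c4 is down to just 1, so r7c4=1.
Step 3. [r4c9∈{4,7}] in col 9, 7 fits only at r4c9 ⇒ r4c9=7.
Step 4. [r2c7∈{2}] r2c7's peers cover all but 2 ⇒ r2c7=2.
Step 5. [r5c1∈{2,4}] across row 5, 2 lands solely at r5c1. So r5c1=2.
Step 6. [r3c3∈{1,9}] across col 3, 9 lands solely at r3c3. So r3c3=9.
Step 7. [r6c5∈{9}] r6c5's peers cover all but 9, so r6c5=9.
Step 8. [r7c9∈{4}] nothing but 4 survives at r7c9 ⇒ r7c9=4.
Step 9. [r1c8∈{4,7}] 7 has one home in row 1: r1c8, so r1c8=7.
Step 10. [r2c4∈{5}] only 5 remains possible at r2c4, so r2c4=5.
Step 11. [r7c7∈{9}] r7c7 has the single candidate 9 ⇒ r7c7=9.
Step 12. [r6c7∈{5}] nothing but 5 survives at r6c7 ⇒ r6c7=5.
Step 13. [r4c1∈{4}] r4c1's peers cover all but 4, so r4c1=4.
Step 14. [r2c3∈{1}] r2c3's peers cover all but 1, so r2c3=1.
Step 15. [r3c8∈{6}] only 6 remains possible at r3c8. So r3c8=6.
Step 16. [r5c8∈{4}] r5c8 has the single candidate 4, so r5c8=4.
Step 17. [r6c9∈{2}] r6c9 has the single candidate 2, so r6c9=2.
Step 18. [r9c4∈{8}] only 8 remains possible at r9c4 ⇒ r9c4=8.
Step 19. [r5c2∈{7}] r5c2 has the single candidate 7 ⇒ r5c2=7.
Step 20. [r9c3∈{4}] r9c3's peers cover all but 4. So r9c3=4.
Step 21. [r3c9∈{1}] only 1 remains possible at r3c9, so r3c9=1.
Step 22. [r1c4∈{2}] r1c4 is down to just 2 ⇒ r1c4=2.
Step 23. [r7c6∈{3}] r7c6 has the single candidate 3, so r7c6=3.
Step 24. [r5c4∈{6}] r5c4 is down to just 6 ⇒ r5c4=6.
Step 25. [r8c5∈{6}] only 6 remains possible at r8c5. So r8c5=6.
Step 26. [r7c5∈{7}] r7c5 has the single candidate 7. So r7c5=7.
Step 27. [r1c6∈{9}] r1c6's peers cover all but 9, so r1c6=9.
Step 28. [r1c1∈{3}] r1c1 is down to just 3 ⇒ r1c1=3.
Step 29. [r6c8∈{3}] r6c8 has the single candidate 3. So r6c8=3.
Step 30. [r1c5∈{1}] r1c5 is down to just 1 ⇒ r1c5=1.
Step 31. [r6c1∈{8}] only 8 remains possible at r6c1, so r6c1=8.
Step 32. [r1c7∈{4}] r1c7 is down to just 4 ⇒ r1c7=4.
Step 33. [r8c6∈{4}] r8c6's peers cover all but 4, so r8c6=4.
Step 34. [r4c2∈{9}] only 9 remains possible at r4c2. So r4c2=9.
Step 35. [r6c2∈{1}] r6c2 has the single candidate 1, so r6c2=1.
Step 36. [r3c6∈{8}] r3c6 is down to just 8, so r3c6=8.

Answer: 3 6 8 2 1 9 4 7 5 / 7 4 1 5 3 6 2 9 8 / 5 2 9 7 4 8 3 6 1 / 4 9 5 3 2 1 6 8 7 / 2 7 3 6 8 5 1 4 9 / 8 1 6 4 9 7 5 3 2 / 6 8 2 1 7 3 9 5 4 / 1 5 7 9 6 4 8 2 3 / 9 3 4 8 5 2 7 1 6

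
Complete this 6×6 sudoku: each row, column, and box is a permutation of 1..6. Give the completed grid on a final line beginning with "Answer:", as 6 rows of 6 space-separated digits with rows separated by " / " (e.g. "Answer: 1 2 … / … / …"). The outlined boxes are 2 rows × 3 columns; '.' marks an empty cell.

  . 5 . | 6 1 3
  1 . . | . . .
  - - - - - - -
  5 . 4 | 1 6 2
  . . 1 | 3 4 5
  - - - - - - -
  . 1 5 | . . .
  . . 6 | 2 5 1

Step 1. [r1c1∈{2,4}] 4 has one home in row 1: r1c1, so r1c1=4.
Step 2. [r2c2∈{2,3,6}] in row 2, 6 fits only at r2c2, so r2c2=6.
Step 3. [r2c6∈{4}] r2c6 has the single candidate 4. So r2c6=4.
Step 4. [r5c1∈{2,3}] across row 5, 2 lands solely at r5c1. So r5c1=2.
Step 5. [r2c5∈{2}] r2c5's peers cover all but 2. So r2c5=2.
Step 6. [r3c2∈{3}] r3c2 has the single candidate 3. So r3c2=3.
Step 7. [r6c1∈{3}] r6c1 has the single candidate 3 ⇒ r6c1=3.
Step 8. [r5c5∈{3}] r5c5's peers cover all but 3, so r5c5=3.
Step 9. [r5c4∈{4}] r5c4 has the single candidate 4, so r5c4=4.
Step 10. [r5c6∈{6}] r5c6 has the single candidate 6, so r5c6=6.
Step 11. [r6c2∈{4}] r6c2 is down to just 4. So r6c2=4.
Step 12. [r1c3∈{2}] r1c3's peers cover all but 2. So r1c3=2.
Step 13. [r4c2∈{2}] only 2 remains possible at r4c2, so r4c2=2.
Step 14. [r4c1∈{6}] nothing but 6 survives at r4c1. So r4c1=6.
Step 15. [r2c4∈{5}] only 5 remains possible at r2c4. So r2c4=5.
Step 16. [r2c3∈{3}] nothing but 3 survives at r2c3 ⇒ r2c3=3.

Answer: 4 5 2 6 1 3 / 1 6 3 5 2 4 / 5 3 4 1 6 2 / 6 2 1 3 4 5 / 2 1 5 4 3 6 / 3 4 6 2 5 1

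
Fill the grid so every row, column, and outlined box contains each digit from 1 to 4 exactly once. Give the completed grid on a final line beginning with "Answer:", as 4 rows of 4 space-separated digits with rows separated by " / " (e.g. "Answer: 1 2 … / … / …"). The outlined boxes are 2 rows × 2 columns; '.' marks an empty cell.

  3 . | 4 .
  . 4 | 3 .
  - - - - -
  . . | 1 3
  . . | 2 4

Step 1. [r3c2∈{2}] nothing but 2 survives at r3c2 ⇒ r3c2=2.
Step 2. [r1c2∈{1}] nothing but 1 survives at r1c2, so r1c2=1.
Step 3. [r1c4∈{2}] only 2 remains possible at r1c4 ⇒ r1c4=2.
Step 4. [r4c1∈{1}] nothing but 1 survives at r4c1. So r4c1=1.
Step 5. [r3c1∈{4}] r3c1 is down to just 4 ⇒ r3c1=4.
Step 6. [r4c2∈{3}] nothing but 3 survives at r4c2, so r4c2=3.
Step 7. [r2c4∈{1}] nothing but 1 survives at r2c4. So r2c4=1.
Step 8. [r2c1∈{2}] nothing but 2 survives at r2c1, so r2c1=2.

Answer: 3 1 4 2 / 2 4 3 1 / 4 2 1 3 / 1 3 2 4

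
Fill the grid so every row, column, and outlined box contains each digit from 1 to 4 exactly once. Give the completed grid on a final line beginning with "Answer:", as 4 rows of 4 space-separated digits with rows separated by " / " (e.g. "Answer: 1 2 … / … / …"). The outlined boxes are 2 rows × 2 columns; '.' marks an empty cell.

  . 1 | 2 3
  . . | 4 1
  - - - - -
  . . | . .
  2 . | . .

Step 1. [r3c1∈{1,3,4}] in col 1, 1 fits only at r3c1, so r3c1=1.
Step 2. [r4c4∈{4}] r4c4's peers cover all but 4 ⇒ r4c4=4.
Step 3. [r4c2∈{3}] r4c2's peers cover all but 3, so r4c2=3.
Step 4. [r3c3∈{3}] r3c3 is down to just 3, so r3c3=3.
Step 5. [r4c3∈{1}] nothing but 1 survives at r4c3 ⇒ r4c3=1.
Step 6. [r1c1∈{4}] r1c1's peers cover all but 4, so r1c1=4.
Step 7. [r2c1∈{3}] only 3 remains possible at r2c1. So r2c1=3.
Step 8. [r2c2∈{2}] r2c2 has the single candidate 2, so r2c2=2.
Step 9. [r3c4∈{2}] only 2 remains possible at r3c4. So r3c4=2.
Step 10. [r3c2∈{4}] r3c2's peers cover all but 4. So r3c2=4.

Answer: 4 1 2 3 / 3 2 4 1 / 1 4 3 2 / 2 3 1 4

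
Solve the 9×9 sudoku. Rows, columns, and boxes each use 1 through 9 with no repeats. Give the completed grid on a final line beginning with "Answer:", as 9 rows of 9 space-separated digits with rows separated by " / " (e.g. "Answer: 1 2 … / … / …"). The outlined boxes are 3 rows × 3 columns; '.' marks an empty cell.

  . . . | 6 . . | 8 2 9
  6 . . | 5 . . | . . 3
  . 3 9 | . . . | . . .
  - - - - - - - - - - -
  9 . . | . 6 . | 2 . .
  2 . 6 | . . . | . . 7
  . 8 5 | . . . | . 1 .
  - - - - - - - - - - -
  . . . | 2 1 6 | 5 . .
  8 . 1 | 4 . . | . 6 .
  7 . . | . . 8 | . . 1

Step 1. [r7c8∈{3,4,7,8,9}] row 7 places 7 nowhere but r7c8. So r7c8=7.
Step 2. [r2c8∈{4}] only 4 remains possible at r2c8, so r2c8=4.
Step 3. [r3c8∈{5}] r3c8 is down to just 5, so r3c8=5.
Step 4. [r9c2∈{2,4,5,6,9}] 6 has one home in row 9: r9c2 ⇒ r9c2=6.
Step 5. [r9c5∈{3,5,9}] r9c5 is the only open cell in row 9 admitting 5. So r9c5=5.
Step 6. [r5c6∈{1,3,4,5,9}] row 5 places 5 nowhere but r5c6, so r5c6=5.
Step 7. [r9c3∈{2,3,4}] row 9 places 2 nowhere but r9c3 ⇒ r9c3=2.
Step 8. [r9c7∈{3,4,9}] row 9 places 4 nowhere but r9c7, so r9c7=4.
Step 9. [r2c2∈{1,2,7}] across col 2, 2 lands solely at r2c2 ⇒ r2c2=2.
Step 10. [r1c1∈{1,4,5}] 5 has one home in col 1: r1c1, so r1c1=5.
Step 11. [r3c1∈{1,4}] r3c1 is the only open cell in col 1 admitting 1 ⇒ r3c1=1.
Step 12. [r1c6∈{1,3,4,7}] r1c6 is the only open cell in row 1 admitting 1. So r1c6=1.
Step 13. [r1c5∈{3,4,7}] row 1 places 3 nowhere but r1c5. So r1c5=3.
Step 14. [r3c9∈{6}] r3c9 has the single candidate 6, so r3c9=6.
Step 15. [r6c9∈{4}] r6c9 has the single candidate 4 ⇒ r6c9=4.
Step 16. [r6c1∈{3}] nothing but 3 survives at r6c1, so r6c1=3.
Step 17. [r3c7∈{7}] r3c7 has the single candidate 7. So r3c7=7.
Step 18. [r3c4∈{8}] r3c4 has the single candidate 8. So r3c4=8.
Step 19. [r5c5∈{4,8,9}] across col 5, 8 lands solely at r5c5. So r5c5=8.
Step 20. [r4c6∈{3,4,7}] across box 5, 4 lands solely at r4c6, so r4c6=4.
Step 21. [r8c6∈{3,7,9}] 3 has one home in col 6: r8c6, so r8c6=3.
Step 22. [r8c7∈{9}] only 9 remains possible at r8c7, so r8c7=9.
Step 23. [r4c3∈{7}] only 7 remains possible at r4c3 ⇒ r4c3=7.
Step 24. [r5c2∈{1,4}] row 5 places 4 nowhere but r5c2 ⇒ r5c2=4.
Step 25. [r5c4∈{1,3,9}] across row 5, 1 lands solely at r5c4, so r5c4=1.
Step 26. [r6c4∈{7,9}] in col 4, 7 fits only at r6c4. So r6c4=7.
Step 27. [r4c8∈{3,8}] across col 8, 8 lands solely at r4c8. So r4c8=8.
Step 28. [r3c6∈{2}] only 2 remains possible at r3c6, so r3c6=2.
Step 29. [r6c6∈{9}] r6c6's peers cover all but 9, so r6c6=9.
Step 30. [r1c3∈{4}] r1c3 is down to just 4 ⇒ r1c3=4.
Step 31. [r2c6∈{7}] r2c6 has the single candidate 7. So r2c6=7.
Step 32. [r5c8∈{3,9}] across row 5, 9 lands solely at r5c8. So r5c8=9.
Step 33. [r9c8∈{3}] r9c8 is down to just 3. So r9c8=3.
Step 34. [r2c3∈{8}] nothing but 8 survives at r2c3, so r2c3=8.
Step 35. [r8c2∈{5}] nothing but 5 survives at r8c2 ⇒ r8c2=5.
Step 36. [r1c2∈{7}] r1c2 is down to just 7, so r1c2=7.
Step 37. [r4c4∈{3}] r4c4 is down to just 3, so r4c4=3.
Step 38. [r4c2∈{1}] r4c2's peers cover all but 1 ⇒ r4c2=1.
Step 39. [r2c7∈{1}] r2c7 has the single candidate 1 ⇒ r2c7=1.
Step 40. [r7c3∈{3}] only 3 remains possible at r7c3, so r7c3=3.
Step 41. [r5c7∈{3}] r5c7 is down to just 3, so r5c7=3.
Step 42. [r8c9∈{2}] r8c9 has the single candidate 2 ⇒ r8c9=2.
Step 43. [r3c5∈{4}] r3c5's peers cover all but 4 ⇒ r3c5=4.
Step 44. [r4c9∈{5}] only 5 remains possible at r4c9. So r4c9=5.
Step 45. [r7c2∈{9}] nothing but 9 survives at r7c2, so r7c2=9.
Step 46. [r6c5∈{2}] r6c5 is down to just 2. So r6c5=2.
Step 47. [r7c9∈{8}] only 8 remains possible at r7c9, so r7c9=8.
Step 48. [r8c5∈{7}] r8c5 has the single candidate 7. So r8c5=7.
Step 49. [r6c7∈{6}] r6c7 is down to just 6. So r6c7=6.
Step 50. [r2c5∈{9}] nothing but 9 survives at r2c5. So r2c5=9.
Step 51. [r9c4∈{9}] nothing but 9 survives at r9c4. So r9c4=9.
Step 52. [r7c1∈{4}] r7c1 is down to just 4. So r7c1=4.

Answer: 5 7 4 6 3 1 8 2 9 / 6 2 8 5 9 7 1 4 3 / 1 3 9 8 4 2 7 5 6 / 9 1 7 3 6 4 2 8 5 / 2 4 6 1 8 5 3 9 7 / 3 8 5 7 2 9 6 1 4 / 4 9 3 2 1 6 5 7 8 / 8 5 1 4 7 3 9 6 2 / 7 6 2 9 5 8 4 3 1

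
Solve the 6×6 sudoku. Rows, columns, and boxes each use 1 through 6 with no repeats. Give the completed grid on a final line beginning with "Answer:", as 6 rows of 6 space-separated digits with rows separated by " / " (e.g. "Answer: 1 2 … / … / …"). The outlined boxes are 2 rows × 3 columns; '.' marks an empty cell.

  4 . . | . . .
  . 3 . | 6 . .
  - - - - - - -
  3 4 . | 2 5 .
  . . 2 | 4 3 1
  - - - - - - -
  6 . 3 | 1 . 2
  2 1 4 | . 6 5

Step 1. [r2c1∈{1,5}] col 1 places 1 nowhere but r2c1. So r2c1=1.
Step 2. [r1c2∈{2,5,6}] r1c2 is the only open cell in col 2 admitting 2. So r1c2=2.
Step 3. [r4c2∈{5,6}] across row 4, 6 lands solely at r4c2 ⇒ r4c2=6.
Step 4. [r1c4∈{3,5}] r1c4 is the only open cell in col 4 admitting 5. So r1c4=5.
Step 5. [r5c5∈{4}] only 4 remains possible at r5c5, so r5c5=4.
Step 6. [r1c6∈{3}] r1c6 has the single candidate 3 ⇒ r1c6=3.
Step 7. [r3c3∈{1}] only 1 remains possible at r3c3 ⇒ r3c3=1.
Step 8. [r4c1∈{5}] only 5 remains possible at r4c1. So r4c1=5.
Step 9. [r3c6∈{6}] nothing but 6 survives at r3c6 ⇒ r3c6=6.
Step 10. [r2c6∈{4}] r2c6 has the single candidate 4. So r2c6=4.
Step 11. [r2c3∈{5}] r2c3's peers cover all but 5 ⇒ r2c3=5.
Step 12. [r2c5∈{2}] r2c5's peers cover all but 2. So r2c5=2.
Step 13. [r6c4∈{3}] nothing but 3 survives at r6c4. So r6c4=3.
Step 14. [r5c2∈{5}] r5c2 is down to just 5. So r5c2=5.
Step 15. [r1c3∈{6}] r1c3's peers cover all but 6 ⇒ r1c3=6.
Step 16. [r1c5∈{1}] nothing but 1 survives at r1c5 ⇒ r1c5=1.

Answer: 4 2 6 5 1 3 / 1 3 5 6 2 4 / 3 4 1 2 5 6 / 5 6 2 4 3 1 / 6 5 3 1 4 2 / 2 1 4 3 6 5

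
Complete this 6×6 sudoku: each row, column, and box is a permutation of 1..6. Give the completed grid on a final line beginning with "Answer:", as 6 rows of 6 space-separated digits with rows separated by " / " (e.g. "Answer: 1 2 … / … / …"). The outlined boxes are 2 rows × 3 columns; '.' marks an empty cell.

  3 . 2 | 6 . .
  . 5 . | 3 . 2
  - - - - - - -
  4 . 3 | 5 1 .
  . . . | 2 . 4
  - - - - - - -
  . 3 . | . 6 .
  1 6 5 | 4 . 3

Step 1. [r2c3∈{1,4,6}] across row 2, 1 lands solely at r2c3, so r2c3=1.
Step 2. [r1c6∈{1,5}] in row 1, 1 fits only at r1c6. So r1c6=1.
Step 3. [r4c1∈{5,6}] across row 4, 5 lands solely at r4c1 ⇒ r4c1=5.
Step 4. [r1c2∈{4}] r1c2's peers cover all but 4 ⇒ r1c2=4.
Step 5. [r3c2∈{2}] only 2 remains possible at r3c2 ⇒ r3c2=2.
Step 6. [r4c5∈{3}] r4c5 is down to just 3 ⇒ r4c5=3.
Step 7. [r1c5∈{5}] r1c5 has the single candidate 5. So r1c5=5.
Step 8. [r5c3∈{4}] r5c3 is down to just 4 ⇒ r5c3=4.
Step 9. [r5c4∈{1}] r5c4 is down to just 1, so r5c4=1.
Step 10. [r2c5∈{4}] r2c5 has the single candidate 4. So r2c5=4.
Step 11. [r4c2∈{1}] r4c2 has the single candidate 1 ⇒ r4c2=1.
Step 12. [r5c1∈{2}] r5c1 is down to just 2, so r5c1=2.
Step 13. [r4c3∈{6}] only 6 remains possible at r4c3, so r4c3=6.
Step 14. [r2c1∈{6}] only 6 remains possible at r2c1 ⇒ r2c1=6.
Step 15. [r6c5∈{2}] r6c5 has the single candidate 2. So r6c5=2.
Step 16. [r5c6∈{5}] r5c6's peers cover all but 5, so r5c6=5.
Step 17. [r3c6∈{6}] only 6 remains possible at r3c6 ⇒ r3c6=6.

Answer: 3 4 2 6 5 1 / 6 5 1 3 4 2 / 4 2 3 5 1 6 / 5 1 6 2 3 4 / 2 3 4 1 6 5 / 1 6 5 4 2 3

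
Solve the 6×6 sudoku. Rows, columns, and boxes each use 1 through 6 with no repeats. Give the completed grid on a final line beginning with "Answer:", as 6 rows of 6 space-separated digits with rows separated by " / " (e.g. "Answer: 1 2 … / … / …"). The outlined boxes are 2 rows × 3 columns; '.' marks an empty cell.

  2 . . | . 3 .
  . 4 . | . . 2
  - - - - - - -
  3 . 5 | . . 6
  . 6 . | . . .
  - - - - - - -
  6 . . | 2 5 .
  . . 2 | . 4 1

Step 1. [r4c1∈{1,4}] r4c1 is the only open cell in col 1 admitting 4 ⇒ r4c1=4.
Step 2. [r2c1∈{1,5}] across col 1, 1 lands solely at r2c1 ⇒ r2c1=1.
Step 3. [r1c4∈{1,4,5,6}] in row 1, 1 fits only at r1c4. So r1c4=1.
Step 4. [r5c6∈{3}] r5c6 is down to just 3, so r5c6=3.
Step 5. [r2c4∈{5,6}] across row 2, 5 lands solely at r2c4 ⇒ r2c4=5.
Step 6. [r4c3∈{1}] r4c3 has the single candidate 1. So r4c3=1.
Step 7. [r3c2∈{2}] r3c2 is down to just 2, so r3c2=2.
Step 8. [r6c1∈{5}] r6c1 is down to just 5 ⇒ r6c1=5.
Step 9. [r2c5∈{6}] r2c5's peers cover all but 6, so r2c5=6.
Step 10. [r3c4∈{4}] nothing but 4 survives at r3c4 ⇒ r3c4=4.
Step 11. [r5c3∈{4}] r5c3's peers cover all but 4, so r5c3=4.
Step 12. [r6c2∈{3}] r6c2 is down to just 3. So r6c2=3.
Step 13. [r4c6∈{5}] only 5 remains possible at r4c6. So r4c6=5.
Step 14. [r4c5∈{2}] r4c5 has the single candidate 2 ⇒ r4c5=2.
Step 15. [r2c3∈{3}] r2c3 has the single candidate 3 ⇒ r2c3=3.
Step 16. [r1c2∈{5}] r1c2's peers cover all but 5. So r1c2=5.
Step 17. [r6c4∈{6}] r6c4's peers cover all but 6 ⇒ r6c4=6.
Step 18. [r1c3∈{6}] r1c3 has the single candidate 6 ⇒ r1c3=6.
Step 19. [r4c4∈{3}] r4c4 has the single candidate 3. So r4c4=3.
Step 20. [r3c5∈{1}] nothing but 1 survives at r3c5 ⇒ r3c5=1.
Step 21. [r5c2∈{1}] nothing but 1 survives at r5c2. So r5c2=1.
Step 22. [r1c6∈{4}] r1c6 is down to just 4. So r1c6=4.

Answer: 2 5 6 1 3 4 / 1 4 3 5 6 2 / 3 2 5 4 1 6 / 4 6 1 3 2 5 / 6 1 4 2 5 3 / 5 3 2 6 4 1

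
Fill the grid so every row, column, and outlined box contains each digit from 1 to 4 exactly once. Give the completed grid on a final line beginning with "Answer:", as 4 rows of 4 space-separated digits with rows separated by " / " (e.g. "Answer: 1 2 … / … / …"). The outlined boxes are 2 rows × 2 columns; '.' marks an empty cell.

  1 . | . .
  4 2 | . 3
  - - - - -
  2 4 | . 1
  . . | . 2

Step 1. [r4c1∈{3}] only 3 remains possible at r4c1 ⇒ r4c1=3.
Step 2. [r4c3∈{4}] r4c3 is down to just 4, so r4c3=4.
Step 3. [r1c4∈{4}] r1c4 has the single candidate 4, so r1c4=4.
Step 4. [r2c3∈{1}] nothing but 1 survives at r2c3 ⇒ r2c3=1.
Step 5. [r4c2∈{1}] r4c2 is down to just 1 ⇒ r4c2=1.
Step 6. [r3c3∈{3}] r3c3 is down to just 3. So r3c3=3.
Step 7. [r1c2∈{3}] nothing but 3 survives at r1c2 ⇒ r1c2=3.
Step 8. [r1c3∈{2}] nothing but 2 survives at r1c3 ⇒ r1c3=2.

Answer: 1 3 2 4 / 4 2 1 3 / 2 4 3 1 / 3 1 4 2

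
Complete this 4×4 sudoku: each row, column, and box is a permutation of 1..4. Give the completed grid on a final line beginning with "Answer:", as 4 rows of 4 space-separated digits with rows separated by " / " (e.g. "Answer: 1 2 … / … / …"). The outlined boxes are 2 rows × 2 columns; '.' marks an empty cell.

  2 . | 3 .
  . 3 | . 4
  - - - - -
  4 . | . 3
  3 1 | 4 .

Step 1. [r3c3∈{1,2}] in row 3, 1 fits only at r3c3. So r3c3=1.
Step 2. [r1c2∈{4}] r1c2 is down to just 4, so r1c2=4.
Step 3. [r1c4∈{1}] r1c4's peers cover all but 1 ⇒ r1c4=1.
Step 4. [r4c4∈{2}] r4c4 has the single candidate 2, so r4c4=2.
Step 5. [r2c3∈{2}] r2c3 is down to just 2, so r2c3=2.
Step 6. [r2c1∈{1}] only 1 remains possible at r2c1 ⇒ r2c1=1.
Step 7. [r3c2∈{2}] only 2 remains possible at r3c2, so r3c2=2.

Answer: 2 4 3 1 / 1 3 2 4 / 4 2 1 3 / 3 1 4 2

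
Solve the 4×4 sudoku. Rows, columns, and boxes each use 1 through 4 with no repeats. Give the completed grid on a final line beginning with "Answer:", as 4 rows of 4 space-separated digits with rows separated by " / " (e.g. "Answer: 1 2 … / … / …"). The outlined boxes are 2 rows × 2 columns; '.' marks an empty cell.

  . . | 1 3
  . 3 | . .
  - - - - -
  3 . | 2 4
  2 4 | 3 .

Step 1. [r2c1∈{1,4}] r2c1 is the only open cell in row 2 admitting 1, so r2c1=1.
Step 2. [r2c3∈{4}] r2c3 is down to just 4, so r2c3=4.
Step 3. [r1c2∈{2}] r1c2 has the single candidate 2 ⇒ r1c2=2.
Step 4. [r1c1∈{4}] nothing but 4 survives at r1c1. So r1c1=4.
Step 5. [r3c2∈{1}] nothing but 1 survives at r3c2 ⇒ r3c2=1.
Step 6. [r2c4∈{2}] r2c4 is down to just 2 ⇒ r2c4=2.
Step 7. [r4c4∈{1}] r4c4 is down to just 1, so r4c4=1.

Answer: 4 2 1 3 / 1 3 4 2 / 3 1 2 4 / 2 4 3 1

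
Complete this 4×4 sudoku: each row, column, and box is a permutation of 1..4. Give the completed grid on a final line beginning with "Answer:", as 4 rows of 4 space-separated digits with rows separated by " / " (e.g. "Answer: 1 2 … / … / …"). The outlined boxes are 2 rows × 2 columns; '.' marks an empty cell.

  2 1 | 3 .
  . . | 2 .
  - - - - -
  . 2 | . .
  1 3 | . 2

Step 1. [r3c1∈{4}] r3c1's peers cover all but 4, so r3c1=4.
Step 2. [r2c4∈{1,4}] in row 2, 1 fits only at r2c4, so r2c4=1.
Step 3. [r2c1∈{3}] r2c1 has the single candidate 3. So r2c1=3.
Step 4. [r3c3∈{1}] r3c3 is down to just 1 ⇒ r3c3=1.
Step 5. [r2c2∈{4}] r2c2 is down to just 4 ⇒ r2c2=4.
Step 6. [r1c4∈{4}] r1c4's peers cover all but 4 ⇒ r1c4=4.
Step 7. [r3c4∈{3}] r3c4 is down to just 3. So r3c4=3.
Step 8. [r4c3∈{4}] only 4 remains possible at r4c3, so r4c3=4.

Answer: 2 1 3 4 / 3 4 2 1 / 4 2 1 3 / 1 3 4 2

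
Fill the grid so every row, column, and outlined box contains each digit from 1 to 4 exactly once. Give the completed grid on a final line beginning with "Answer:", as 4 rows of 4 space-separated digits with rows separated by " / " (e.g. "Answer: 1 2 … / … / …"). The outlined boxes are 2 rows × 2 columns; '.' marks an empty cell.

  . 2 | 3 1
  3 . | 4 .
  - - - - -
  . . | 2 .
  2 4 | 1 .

Step 1. [r3c2∈{1,3}] r3c2 is the only open cell in col 2 admitting 3, so r3c2=3.
Step 2. [r4c4∈{3}] nothing but 3 survives at r4c4. So r4c4=3.
Step 3. [r3c4∈{4}] r3c4 is down to just 4. So r3c4=4.
Step 4. [r2c2∈{1}] r2c2 has the single candidate 1 ⇒ r2c2=1.
Step 5. [r2c4∈{2}] nothing but 2 survives at r2c4, so r2c4=2.
Step 6. [r1c1∈{4}] r1c1 is down to just 4 ⇒ r1c1=4.
Step 7. [r3c1∈{1}] r3c1's peers cover all but 1, so r3c1=1.

Answer: 4 2 3 1 / 3 1 4 2 / 1 3 2 4 / 2 4 1 3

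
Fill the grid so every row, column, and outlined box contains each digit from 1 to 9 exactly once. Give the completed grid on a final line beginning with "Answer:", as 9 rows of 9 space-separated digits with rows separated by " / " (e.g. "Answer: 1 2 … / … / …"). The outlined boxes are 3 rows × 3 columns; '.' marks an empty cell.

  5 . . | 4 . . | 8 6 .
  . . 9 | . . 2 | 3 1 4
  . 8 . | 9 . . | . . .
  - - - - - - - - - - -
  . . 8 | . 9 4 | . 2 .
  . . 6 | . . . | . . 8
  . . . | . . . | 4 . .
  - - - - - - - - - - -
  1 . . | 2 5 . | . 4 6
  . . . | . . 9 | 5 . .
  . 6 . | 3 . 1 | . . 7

Step 1. [r2c2∈{7}] r2c2 is down to just 7 ⇒ r2c2=7.
Step 2. [r2c4∈{5,6,8}] in row 2, 5 fits only at r2c4 ⇒ r2c4=5.
Step 3. [r7c6∈{7,8}] across row 7, 8 lands solely at r7c6, so r7c6=8.
Step 4. [r6c4∈{1,6,7,8}] 8 has one home in col 4: r6c4, so r6c4=8.
Step 5. [r7c3∈{3,7}] 7 has one home in row 7: r7c3. So r7c3=7.
Step 6. [r7c2∈{3,9}] 3 has one home in row 7: r7c2 ⇒ r7c2=3.
Step 7. [r9c1∈{2,4,8,9}] r9c1 is the only open cell in box 7 admitting 9, so r9c1=9.
Step 8. [r8c9∈{1,2,3}] in row 8, 1 fits only at r8c9 ⇒ r8c9=1.
Step 9. [r4c7∈{1,6,7}] 6 has one home in col 7: r4c7 ⇒ r4c7=6.
Step 10. [r5c7∈{1,7,9}] 1 has one home in col 7: r5c7, so r5c7=1.
Step 11. [r5c4∈{7}] r5c4 is down to just 7. So r5c4=7.
Step 12. [r6c8∈{3,5,7,9}] 7 has one home in box 6: r6c8 ⇒ r6c8=7.
Step 13. [r5c8∈{3,5,9}] across col 8, 9 lands solely at r5c8. So r5c8=9.
Step 14. [r8c5∈{4,6,7}] 7 has one home in row 8: r8c5 ⇒ r8c5=7.
Step 15. [r6c2∈{1,2,5,9}] row 6 places 9 nowhere but r6c2 ⇒ r6c2=9.
Step 16. [r8c1∈{2,4,8}] 8 has one home in col 1: r8c1. So r8c1=8.
Step 17. [r9c3∈{2,4,5}] row 9 places 5 nowhere but r9c3 ⇒ r9c3=5.
Step 18. [r1c6∈{3,7}] 7 has one home in row 1: r1c6 ⇒ r1c6=7.
Step 19. [r4c4∈{1}] r4c4 is down to just 1. So r4c4=1.
Step 20. [r6c3∈{1,2,3}] across row 6, 1 lands solely at r6c3. So r6c3=1.
Step 21. [r3c5∈{1,3,6}] in row 3, 1 fits only at r3c5 ⇒ r3c5=1.
Step 22. [r1c5∈{3}] r1c5 is down to just 3 ⇒ r1c5=3.
Step 23. [r1c3∈{2}] only 2 remains possible at r1c3 ⇒ r1c3=2.
Step 24. [r5c5∈{2}] r5c5 is down to just 2, so r5c5=2.
Step 25. [r3c6∈{6}] only 6 remains possible at r3c6. So r3c6=6.
Step 26. [r3c9∈{2,5}] 2 has one home in col 9: r3c9, so r3c9=2.
Step 27. [r4c2∈{5}] only 5 remains possible at r4c2 ⇒ r4c2=5.
Step 28. [r3c3∈{3,4}] in col 3, 3 fits only at r3c3. So r3c3=3.
Step 29. [r5c2∈{4}] nothing but 4 survives at r5c2. So r5c2=4.
Step 30. [r5c1∈{3}] r5c1 has the single candidate 3, so r5c1=3.
Step 31. [r6c9∈{3,5}] r6c9 is the only open cell in col 9 admitting 5. So r6c9=5.
Step 32. [r8c8∈{3}] only 3 remains possible at r8c8, so r8c8=3.
Step 33. [r2c1∈{6}] r2c1's peers cover all but 6, so r2c1=6.
Step 34. [r9c7∈{2}] r9c7's peers cover all but 2, so r9c7=2.
Step 35. [r3c1∈{4}] r3c1 is down to just 4. So r3c1=4.
Step 36. [r8c3∈{4}] only 4 remains possible at r8c3 ⇒ r8c3=4.
Step 37. [r2c5∈{8}] nothing but 8 survives at r2c5. So r2c5=8.
Step 38. [r6c1∈{2}] r6c1's peers cover all but 2, so r6c1=2.
Step 39. [r4c1∈{7}] r4c1's peers cover all but 7, so r4c1=7.
Step 40. [r1c2∈{1}] nothing but 1 survives at r1c2 ⇒ r1c2=1.
Step 41. [r7c7∈{9}] r7c7 is down to just 9. So r7c7=9.
Step 42. [r5c6∈{5}] nothing but 5 survives at r5c6 ⇒ r5c6=5.
Step 43. [r3c8∈{5}] r3c8 is down to just 5, so r3c8=5.
Step 44. [r9c5∈{4}] only 4 remains possible at r9c5. So r9c5=4.
Step 45. [r1c9∈{9}] r1c9 is down to just 9. So r1c9=9.
Step 46. [r8c2∈{2}] nothing but 2 survives at r8c2 ⇒ r8c2=2.
Step 47. [r6c6∈{3}] only 3 remains possible at r6c6. So r6c6=3.
Step 48. [r3c7∈{7}] r3c7's peers cover all but 7 ⇒ r3c7=7.
Step 49. [r6c5∈{6}] only 6 remains possible at r6c5. So r6c5=6.
Step 50. [r9c8∈{8}] only 8 remains possible at r9c8 ⇒ r9c8=8.
Step 51. [r4c9∈{3}] r4c9 has the single candidate 3, so r4c9=3.
Step 52. [r8c4∈{6}] r8c4's peers cover all but 6. So r8c4=6.

Answer: 5 1 2 4 3 7 8 6 9 / 6 7 9 5 8 2 3 1 4 / 4 8 3 9 1 6 7 5 2 / 7 5 8 1 9 4 6 2 3 / 3 4 6 7 2 5 1 9 8 / 2 9 1 8 6 3 4 7 5 / 1 3 7 2 5 8 9 4 6 / 8 2 4 6 7 9 5 3 1 / 9 6 5 3 4 1 2 8 7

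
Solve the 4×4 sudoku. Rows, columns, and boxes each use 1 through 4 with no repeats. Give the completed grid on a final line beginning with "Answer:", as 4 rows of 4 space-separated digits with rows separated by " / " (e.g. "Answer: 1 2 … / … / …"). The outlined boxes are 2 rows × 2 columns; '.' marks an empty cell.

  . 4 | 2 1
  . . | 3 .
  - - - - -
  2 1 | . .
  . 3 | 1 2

Step 1. [r2c4∈{4}] r2c4 has the single candidate 4, so r2c4=4.
Step 2. [r2c1∈{1}] r2c1's peers cover all but 1 ⇒ r2c1=1.
Step 3. [r2c2∈{2}] only 2 remains possible at r2c2, so r2c2=2.
Step 4. [r3c4∈{3}] r3c4 is down to just 3. So r3c4=3.
Step 5. [r4c1∈{4}] r4c1 has the single candidate 4. So r4c1=4.
Step 6. [r1c1∈{3}] only 3 remains possible at r1c1 ⇒ r1c1=3.
Step 7. [r3c3∈{4}] r3c3 is down to just 4 ⇒ r3c3=4.

Answer: 3 4 2 1 / 1 2 3 4 / 2 1 4 3 / 4 3 1 2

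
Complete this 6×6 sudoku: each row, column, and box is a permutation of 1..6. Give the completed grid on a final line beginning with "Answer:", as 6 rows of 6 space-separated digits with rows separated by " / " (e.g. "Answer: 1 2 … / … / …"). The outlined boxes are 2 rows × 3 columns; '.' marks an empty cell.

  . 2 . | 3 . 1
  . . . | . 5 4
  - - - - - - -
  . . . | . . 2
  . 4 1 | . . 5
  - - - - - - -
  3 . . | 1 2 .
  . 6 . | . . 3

Step 1. [r1c5∈{6}] r1c5's peers cover all but 6 ⇒ r1c5=6.
Step 2. [r5c2∈{5}] nothing but 5 survives at r5c2. So r5c2=5.
Step 3. [r6c5∈{4}] r6c5 is down to just 4. So r6c5=4.
Step 4. [r3c2∈{3}] nothing but 3 survives at r3c2. So r3c2=3.
Step 5. [r4c1∈{2,6}] in row 4, 2 fits only at r4c1. So r4c1=2.
Step 6. [r1c1∈{4,5}] in col 1, 4 fits only at r1c1. So r1c1=4.
Step 7. [r3c1∈{5,6}] 5 has one home in col 1: r3c1, so r3c1=5.
Step 8. [r3c3∈{6}] nothing but 6 survives at r3c3 ⇒ r3c3=6.
Step 9. [r2c1∈{1,6}] in row 2, 6 fits only at r2c1, so r2c1=6.
Step 10. [r3c5∈{1}] r3c5 has the single candidate 1. So r3c5=1.
Step 11. [r1c3∈{5}] r1c3 has the single candidate 5 ⇒ r1c3=5.
Step 12. [r4c4∈{6}] only 6 remains possible at r4c4 ⇒ r4c4=6.
Step 13. [r6c1∈{1}] r6c1 has the single candidate 1. So r6c1=1.
Step 14. [r2c4∈{2}] only 2 remains possible at r2c4. So r2c4=2.
Step 15. [r3c4∈{4}] r3c4 is down to just 4 ⇒ r3c4=4.
Step 16. [r5c3∈{4}] r5c3's peers cover all but 4, so r5c3=4.
Step 17. [r4c5∈{3}] r4c5 is down to just 3. So r4c5=3.
Step 18. [r6c4∈{5}] only 5 remains possible at r6c4 ⇒ r6c4=5.
Step 19. [r2c3∈{3}] only 3 remains possible at r2c3 ⇒ r2c3=3.
Step 20. [r2c2∈{1}] only 1 remains possible at r2c2, so r2c2=1.
Step 21. [r5c6∈{6}] only 6 remains possible at r5c6 ⇒ r5c6=6.
Step 22. [r6c3∈{2}] r6c3's peers cover all but 2, so r6c3=2.

Answer: 4 2 5 3 6 1 / 6 1 3 2 5 4 / 5 3 6 4 1 2 / 2 4 1 6 3 5 / 3 5 4 1 2 6 / 1 6 2 5 4 3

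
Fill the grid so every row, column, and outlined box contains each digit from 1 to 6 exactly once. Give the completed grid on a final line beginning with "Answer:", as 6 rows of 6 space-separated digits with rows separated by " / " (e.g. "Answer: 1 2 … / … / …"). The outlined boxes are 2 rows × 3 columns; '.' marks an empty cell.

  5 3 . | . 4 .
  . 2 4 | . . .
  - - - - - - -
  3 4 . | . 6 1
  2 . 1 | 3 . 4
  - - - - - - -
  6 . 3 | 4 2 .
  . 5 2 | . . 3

Step 1. [r1c4∈{1,2,6}] r1c4 is the only open cell in row 1 admitting 1, so r1c4=1.
Step 2. [r4c5∈{5}] r4c5 has the single candidate 5, so r4c5=5.
Step 3. [r2c4∈{5,6}] col 4 places 5 nowhere but r2c4, so r2c4=5.
Step 4. [r1c6∈{2,6}] 2 has one home in row 1: r1c6. So r1c6=2.
Step 5. [r2c1∈{1}] nothing but 1 survives at r2c1 ⇒ r2c1=1.
Step 6. [r5c6∈{5}] r5c6 is down to just 5. So r5c6=5.
Step 7. [r1c3∈{6}] r1c3 has the single candidate 6 ⇒ r1c3=6.
Step 8. [r6c4∈{6}] r6c4 is down to just 6, so r6c4=6.
Step 9. [r3c4∈{2}] r3c4 has the single candidate 2, so r3c4=2.
Step 10. [r4c2∈{6}] r4c2 is down to just 6 ⇒ r4c2=6.
Step 11. [r6c5∈{1}] nothing but 1 survives at r6c5. So r6c5=1.
Step 12. [r2c6∈{6}] nothing but 6 survives at r2c6 ⇒ r2c6=6.
Step 13. [r6c1∈{4}] r6c1's peers cover all but 4, so r6c1=4.
Step 14. [r2c5∈{3}] nothing but 3 survives at r2c5. So r2c5=3.
Step 15. [r5c2∈{1}] r5c2 is down to just 1 ⇒ r5c2=1.
Step 16. [r3c3∈{5}] nothing but 5 survives at r3c3. So r3c3=5.

Answer: 5 3 6 1 4 2 / 1 2 4 5 3 6 / 3 4 5 2 6 1 / 2 6 1 3 5 4 / 6 1 3 4 2 5 / 4 5 2 6 1 3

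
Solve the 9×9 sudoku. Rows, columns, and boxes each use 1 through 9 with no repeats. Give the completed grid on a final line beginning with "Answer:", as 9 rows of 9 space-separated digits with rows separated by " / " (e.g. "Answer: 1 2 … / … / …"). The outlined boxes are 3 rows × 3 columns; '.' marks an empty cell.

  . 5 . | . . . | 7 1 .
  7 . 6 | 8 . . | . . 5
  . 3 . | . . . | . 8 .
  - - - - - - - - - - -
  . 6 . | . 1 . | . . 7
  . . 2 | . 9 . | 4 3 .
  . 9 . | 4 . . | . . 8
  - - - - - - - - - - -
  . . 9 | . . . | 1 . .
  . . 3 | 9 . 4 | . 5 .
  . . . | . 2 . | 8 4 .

Step 1. [r7c8∈{2,6,7}] 7 has one home in col 8: r7c8 ⇒ r7c8=7.
Step 2. [r2c7∈{2,3,9}] across col 7, 3 lands solely at r2c7 ⇒ r2c7=3.
Step 3. [r6c8∈{2,6}] col 8 places 6 nowhere but r6c8 ⇒ r6c8=6.
Step 4. [r9c9∈{3,6,9}] in row 9, 9 fits only at r9c9 ⇒ r9c9=9.
Step 5. [r7c9∈{2,3,6}] across col 9, 3 lands solely at r7c9. So r7c9=3.
Step 6. [r2c5∈{4}] nothing but 4 survives at r2c5 ⇒ r2c5=4.
Step 7. [r7c2∈{2,4,8}] across col 2, 4 lands solely at r7c2, so r7c2=4.
Step 8. [r7c1∈{2,5,6,8}] 2 has one home in row 7: r7c1 ⇒ r7c1=2.
Step 9. [r2c2∈{1,2}] across col 2, 2 lands solely at r2c2, so r2c2=2.
Step 10. [r4c8∈{2,9}] r4c8 is the only open cell in col 8 admitting 2, so r4c8=2.
Step 11. [r6c7∈{5}] r6c7 has the single candidate 5, so r6c7=5.
Step 12. [r6c6∈{2,3,7}] 2 has one home in row 6: r6c6 ⇒ r6c6=2.
Step 13. [r2c6∈{1,9}] r2c6 is the only open cell in row 2 admitting 1 ⇒ r2c6=1.
Step 14. [r9c4∈{1,3,5,6,7}] 1 has one home in col 4: r9c4 ⇒ r9c4=1.
Step 15. [r9c6∈{3,5,6,7}] 3 has one home in row 9: r9c6, so r9c6=3.
Step 16. [r8c5∈{6,7,8}] r8c5 is the only open cell in box 8 admitting 7. So r8c5=7.
Step 17. [r6c5∈{3}] r6c5's peers cover all but 3, so r6c5=3.
Step 18. [r4c4∈{5}] r4c4 is down to just 5. So r4c4=5.
Step 19. [r1c5∈{6}] r1c5's peers cover all but 6 ⇒ r1c5=6.
Step 20. [r6c1∈{1}] r6c1 is down to just 1. So r6c1=1.
Step 21. [r4c6∈{8}] only 8 remains possible at r4c6. So r4c6=8.
Step 22. [r4c3∈{4}] r4c3 has the single candidate 4, so r4c3=4.
Step 23. [r5c1∈{5,8}] r5c1 is the only open cell in row 5 admitting 5, so r5c1=5.
Step 24. [r3c5∈{5}] only 5 remains possible at r3c5, so r3c5=5.
Step 25. [r9c2∈{7}] r9c2 is down to just 7, so r9c2=7.
Step 26. [r7c4∈{6}] r7c4 is down to just 6, so r7c4=6.
Step 27. [r5c4∈{7}] only 7 remains possible at r5c4 ⇒ r5c4=7.
Step 28. [r3c4∈{2}] r3c4 has the single candidate 2, so r3c4=2.
Step 29. [r8c7∈{2,6}] r8c7 is the only open cell in col 7 admitting 2 ⇒ r8c7=2.
Step 30. [r8c9∈{6}] r8c9 has the single candidate 6. So r8c9=6.
Step 31. [r3c9∈{4}] r3c9 is down to just 4. So r3c9=4.
Step 32. [r3c1∈{9}] r3c1's peers cover all but 9, so r3c1=9.
Step 33. [r8c1∈{8}] only 8 remains possible at r8c1, so r8c1=8.
Step 34. [r9c3∈{5}] r9c3 has the single candidate 5 ⇒ r9c3=5.
Step 35. [r1c4∈{3}] r1c4 is down to just 3 ⇒ r1c4=3.
Step 36. [r1c6∈{9}] r1c6 is down to just 9, so r1c6=9.
Step 37. [r4c7∈{9}] r4c7 is down to just 9. So r4c7=9.
Step 38. [r1c3∈{8}] nothing but 8 survives at r1c3. So r1c3=8.
Step 39. [r5c9∈{1}] nothing but 1 survives at r5c9. So r5c9=1.
Step 40. [r9c1∈{6}] r9c1 has the single candidate 6, so r9c1=6.
Step 41. [r7c6∈{5}] r7c6's peers cover all but 5, so r7c6=5.
Step 42. [r3c6∈{7}] r3c6 is down to just 7. So r3c6=7.
Step 43. [r3c7∈{6}] r3c7 is down to just 6. So r3c7=6.
Step 44. [r4c1∈{3}] r4c1 is down to just 3. So r4c1=3.
Step 45. [r1c9∈{2}] r1c9 has the single candidate 2. So r1c9=2.
Step 46. [r3c3∈{1}] r3c3 has the single candidate 1, so r3c3=1.
Step 47. [r8c2∈{1}] r8c2 has the single candidate 1. So r8c2=1.
Step 48. [r5c6∈{6}] r5c6's peers cover all but 6. So r5c6=6.
Step 49. [r7c5∈{8}] nothing but 8 survives at r7c5, so r7c5=8.
Step 50. [r2c8∈{9}] r2c8 is down to just 9. So r2c8=9.
Step 51. [r5c2∈{8}] r5c2 is down to just 8, so r5c2=8.
Step 52. [r6c3∈{7}] r6c3's peers cover all but 7. So r6c3=7.
Step 53. [r1c1∈{4}] r1c1 has the single candidate 4 ⇒ r1c1=4.

Answer: 4 5 8 3 6 9 7 1 2 / 7 2 6 8 4 1 3 9 5 / 9 3 1 2 5 7 6 8 4 / 3 6 4 5 1 8 9 2 7 / 5 8 2 7 9 6 4 3 1 / 1 9 7 4 3 2 5 6 8 / 2 4 9 6 8 5 1 7 3 / 8 1 3 9 7 4 2 5 6 / 6 7 5 1 2 3 8 4 9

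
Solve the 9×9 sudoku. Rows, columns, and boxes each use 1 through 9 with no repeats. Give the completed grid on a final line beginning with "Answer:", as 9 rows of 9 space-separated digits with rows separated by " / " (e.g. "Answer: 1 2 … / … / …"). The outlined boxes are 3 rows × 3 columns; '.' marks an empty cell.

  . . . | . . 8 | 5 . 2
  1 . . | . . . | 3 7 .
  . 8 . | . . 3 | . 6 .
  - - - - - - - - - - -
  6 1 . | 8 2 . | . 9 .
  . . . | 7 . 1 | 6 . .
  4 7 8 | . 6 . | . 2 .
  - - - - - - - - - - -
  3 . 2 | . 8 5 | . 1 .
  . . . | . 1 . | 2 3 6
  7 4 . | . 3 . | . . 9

Step 1. [r1c1∈{9}] r1c1 has the single candidate 9 ⇒ r1c1=9.
Step 2. [r1c8∈{4}] r1c8 has the single candidate 4 ⇒ r1c8=4.
Step 3. [r4c6∈{4}] r4c6 is down to just 4 ⇒ r4c6=4.
Step 4. [r8c4∈{4,9}] r8c4 is the only open cell in row 8 admitting 4. So r8c4=4.
Step 5. [r5c9∈{3,4,5,8}] r5c9 is the only open cell in row 5 admitting 4 ⇒ r5c9=4.
Step 6. [r6c6∈{9}] r6c6's peers cover all but 9, so r6c6=9.
Step 7. [r5c5∈{5}] r5c5 has the single candidate 5. So r5c5=5.
Step 8. [r4c3∈{3,5}] box 4 places 5 nowhere but r4c3 ⇒ r4c3=5.
Step 9. [r7c4∈{6,9}] across box 8, 9 lands solely at r7c4 ⇒ r7c4=9.
Step 10. [r3c9∈{1}] r3c9 is down to just 1, so r3c9=1.
Step 11. [r7c2∈{6}] r7c2's peers cover all but 6. So r7c2=6.
Step 12. [r7c9∈{7}] r7c9 has the single candidate 7. So r7c9=7.
Step 13. [r5c1∈{2}] r5c1 has the single candidate 2, so r5c1=2.
Step 14. [r3c4∈{2,5}] across row 3, 2 lands solely at r3c4 ⇒ r3c4=2.
Step 15. [r2c6∈{6}] only 6 remains possible at r2c6, so r2c6=6.
Step 16. [r1c2∈{3}] r1c2 has the single candidate 3 ⇒ r1c2=3.
Step 17. [r3c1∈{5}] r3c1 is down to just 5 ⇒ r3c1=5.
Step 18. [r2c3∈{4}] only 4 remains possible at r2c3 ⇒ r2c3=4.
Step 19. [r5c2∈{9}] nothing but 9 survives at r5c2, so r5c2=9.
Step 20. [r3c5∈{4,7,9}] across row 3, 4 lands solely at r3c5. So r3c5=4.
Step 21. [r9c8∈{5,8}] r9c8 is the only open cell in row 9 admitting 5 ⇒ r9c8=5.
Step 22. [r6c4∈{3}] r6c4 has the single candidate 3, so r6c4=3.
Step 23. [r1c3∈{6,7}] 6 has one home in row 1: r1c3. So r1c3=6.
Step 24. [r6c7∈{1}] r6c7 has the single candidate 1. So r6c7=1.
Step 25. [r4c9∈{3}] r4c9 has the single candidate 3. So r4c9=3.
Step 26. [r9c4∈{6}] r9c4 has the single candidate 6, so r9c4=6.
Step 27. [r8c6∈{7}] nothing but 7 survives at r8c6. So r8c6=7.
Step 28. [r2c9∈{8}] only 8 remains possible at r2c9 ⇒ r2c9=8.
Step 29. [r2c2∈{2}] r2c2 is down to just 2, so r2c2=2.
Step 30. [r9c3∈{1}] only 1 remains possible at r9c3. So r9c3=1.
Step 31. [r8c2∈{5}] r8c2 is down to just 5 ⇒ r8c2=5.
Step 32. [r2c4∈{5}] r2c4 is down to just 5. So r2c4=5.
Step 33. [r8c3∈{9}] r8c3 is down to just 9. So r8c3=9.
Step 34. [r6c9∈{5}] r6c9's peers cover all but 5. So r6c9=5.
Step 35. [r5c8∈{8}] only 8 remains possible at r5c8 ⇒ r5c8=8.
Step 36. [r5c3∈{3}] r5c3's peers cover all but 3, so r5c3=3.
Step 37. [r9c6∈{2}] r9c6's peers cover all but 2 ⇒ r9c6=2.
Step 38. [r9c7∈{8}] r9c7 is down to just 8, so r9c7=8.
Step 39. [r4c7∈{7}] nothing but 7 survives at r4c7, so r4c7=7.
Step 40. [r1c4∈{1}] r1c4 has the single candidate 1, so r1c4=1.
Step 41. [r8c1∈{8}] nothing but 8 survives at r8c1. So r8c1=8.
Step 42. [r2c5∈{9}] nothing but 9 survives at r2c5 ⇒ r2c5=9.
Step 43. [r3c7∈{9}] r3c7's peers cover all but 9. So r3c7=9.
Step 44. [r1c5∈{7}] r1c5 has the single candidate 7. So r1c5=7.
Step 45. [r7c7∈{4}] r7c7 has the single candidate 4 ⇒ r7c7=4.
Step 46. [r3c3∈{7}] r3c3 has the single candidate 7, so r3c3=7.

Answer: 9 3 6 1 7 8 5 4 2 / 1 2 4 5 9 6 3 7 8 / 5 8 7 2 4 3 9 6 1 / 6 1 5 8 2 4 7 9 3 / 2 9 3 7 5 1 6 8 4 / 4 7 8 3 6 9 1 2 5 / 3 6 2 9 8 5 4 1 7 / 8 5 9 4 1 7 2 3 6 / 7 4 1 6 3 2 8 5 9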